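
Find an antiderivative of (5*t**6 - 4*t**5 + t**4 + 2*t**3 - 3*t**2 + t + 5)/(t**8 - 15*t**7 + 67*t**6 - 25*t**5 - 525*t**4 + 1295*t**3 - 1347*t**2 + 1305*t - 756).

523969*log(t - 7)/144000 - 16729*log(t - 4)/1071 + 346111*log(t - 3)/28800 + 7*log(t - 1)/576 - 4619*log(t + 3)/100800 - 47*log(t**2 + 1)/34000 - 69*atan(t)/17000 - 2789/(480*t - 1440) + C

Factor the denominator: (t - 7)*(t - 4)*(t - 3)**2*(t - 1)*(t + 3)*(t**2 + 1).
Partial-fraction decomposition: -(47*t + 69)/(17000*(t**2 + 1)) - 4619/(100800*(t + 3)) + 7/(576*(t - 1)) + 346111/(28800*(t - 3)) + 2789/(480*(t - 3)**2) - 16729/(1071*(t - 4)) + 523969/(144000*(t - 7)).
Integrate each term; A/(t−a) gives A·log|t−a|; the (Bt+D)/(t²+p²) term gives a log and an atan.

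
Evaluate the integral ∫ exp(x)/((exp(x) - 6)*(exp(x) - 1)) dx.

log(exp(x) - 6)/5 - log(exp(x) - 1)/5 + C

Let u = e^x, du = e^x dx.
The integral becomes ∫ du/((u-1)(u-6)); decompose into partial fractions.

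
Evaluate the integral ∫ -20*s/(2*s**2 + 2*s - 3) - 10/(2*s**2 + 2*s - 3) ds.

Let u = 2*s**2 + 2*s - 3, so du = (4*s + 2) ds.
Rewriting, the integral becomes -5·∫ 1/u du = -5·log(u).
Substituting back, u = 2*s**2 + 2*s - 3.

-5*log(2*s**2 + 2*s - 3) + C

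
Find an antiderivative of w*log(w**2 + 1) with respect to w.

w**2*log(w**2 + 1)/2 - w**2/2 + log(w**2 + 1)/2 + C

Let u = w**2 + 1, so du = (2*w) dw.
The integral becomes (1/2)·∫ log(u) du; integrate by parts with u′=log(u), dv′=du.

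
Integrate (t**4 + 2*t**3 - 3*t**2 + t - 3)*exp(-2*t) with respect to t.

(-t**4 - 4*t**3 - 3*t**2 - 4*t + 1)*exp(-2*t)/2 + C

Use integration by parts with u = t**4 + 2*t**3 - 3*t**2 + t - 3, dv = exp(-2*t) dt, so v = -exp(-2*t)/2.
Apply parts 4 times (tabular method): alternate signs, differentiate u down to 0, integrate dv up.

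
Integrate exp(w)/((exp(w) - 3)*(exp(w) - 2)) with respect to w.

log(exp(w) - 3) - log(exp(w) - 2) + C

Let u = e^w, du = e^w dw.
The integral becomes ∫ du/((u-2)(u-3)); decompose into partial fractions.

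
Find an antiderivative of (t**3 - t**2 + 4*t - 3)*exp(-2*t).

Use integration by parts with u = t**3 - t**2 + 4*t - 3, dv = exp(-2*t) dt, so v = -exp(-2*t)/2.
Apply parts 3 times (tabular method): alternate signs, differentiate u down to 0, integrate dv up.

(-4*t**3 - 2*t**2 - 18*t + 3)*exp(-2*t)/8 + C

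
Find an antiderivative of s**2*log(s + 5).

s**3*log(s + 5)/3 - s**3/9 + 5*s**2/6 - 25*s/3 + 125*log(s + 5)/3 + C

Use integration by parts with u = log(s + 5), dv = s**2 ds.
Then du = 1/(s + 5) ds and v = s**3/3.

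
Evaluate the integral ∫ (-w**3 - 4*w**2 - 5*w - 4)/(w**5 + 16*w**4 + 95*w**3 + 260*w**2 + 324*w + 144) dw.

-log(w + 1)/15 + log(w + 2)/4 + log(w + 3)/3 - 4*log(w + 4)/3 + 49*log(w + 6)/60 + C

Factor the denominator: (w + 1)*(w + 2)*(w + 3)*(w + 4)*(w + 6).
Partial-fraction decomposition: 49/(60*(w + 6)) - 4/(3*(w + 4)) + 1/(3*(w + 3)) + 1/(4*(w + 2)) - 1/(15*(w + 1)).
Integrate each term: A/(w−a) contributes A·log|w−a|.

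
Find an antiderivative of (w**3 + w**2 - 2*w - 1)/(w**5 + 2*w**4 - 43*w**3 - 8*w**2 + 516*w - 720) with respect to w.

Factor the denominator: (w - 4)*(w - 3)*(w - 2)*(w + 5)*(w + 6).
Partial-fraction decomposition: -169/(720*(w + 6)) + 13/(72*(w + 5)) + 1/(16*(w - 2)) - 29/(72*(w - 3)) + 71/(180*(w - 4)).
Integrate each term: A/(w−a) contributes A·log|w−a|.

71*log(w - 4)/180 - 29*log(w - 3)/72 + log(w - 2)/16 + 13*log(w + 5)/72 - 169*log(w + 6)/720 + C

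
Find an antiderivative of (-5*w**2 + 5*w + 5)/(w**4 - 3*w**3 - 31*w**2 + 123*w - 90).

Factor the denominator: (w - 5)*(w - 3)*(w - 1)*(w + 6).
Partial-fraction decomposition: 205/(693*(w + 6)) + 5/(56*(w - 1)) + 25/(36*(w - 3)) - 95/(88*(w - 5)).
Integrate each term: A/(w−a) contributes A·log|w−a|.

-95*log(w - 5)/88 + 25*log(w - 3)/36 + 5*log(w - 1)/56 + 205*log(w + 6)/693 + C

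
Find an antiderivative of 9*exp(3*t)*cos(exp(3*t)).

3*sin(exp(3*t)) + C

Let u = exp(3*t), so du = (3*exp(3*t)) dt.
Rewriting, the integral becomes 3·∫ cos(u) du = 3·sin(u).
Substituting back, u = exp(3*t).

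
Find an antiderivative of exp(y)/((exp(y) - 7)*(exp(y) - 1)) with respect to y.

Let u = e^y, du = e^y dy.
The integral becomes ∫ du/((u-1)(u-7)); decompose into partial fractions.

log(exp(y) - 7)/6 - log(exp(y) - 1)/6 + C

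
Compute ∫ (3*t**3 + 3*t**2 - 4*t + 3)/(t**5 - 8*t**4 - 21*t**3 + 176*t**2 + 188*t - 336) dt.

1151*log(t - 7)/594 - 147*log(t - 6)/80 + log(t - 1)/90 + log(t + 2)/432 - 5*log(t + 4)/44 + C

Factor the denominator: (t - 7)*(t - 6)*(t - 1)*(t + 2)*(t + 4).
Partial-fraction decomposition: -5/(44*(t + 4)) + 1/(432*(t + 2)) + 1/(90*(t - 1)) - 147/(80*(t - 6)) + 1151/(594*(t - 7)).
Integrate each term: A/(t−a) contributes A·log|t−a|.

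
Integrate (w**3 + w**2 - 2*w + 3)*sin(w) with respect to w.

Use integration by parts with u = w**3 + w**2 - 2*w + 3, dv = sin(w) dw, so v = -cos(w).
Apply parts 3 times (tabular method): alternate signs, differentiate u down to 0, integrate dv up.

-w**3*cos(w) + 3*w**2*sin(w) - w**2*cos(w) + 2*w*sin(w) + 8*w*cos(w) - 8*sin(w) - cos(w) + C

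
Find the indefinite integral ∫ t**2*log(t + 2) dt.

t**3*log(t + 2)/3 - t**3/9 + t**2/3 - 4*t/3 + 8*log(t + 2)/3 + C

Use integration by parts with u = log(t + 2), dv = t**2 dt.
Then du = 1/(t + 2) dt and v = t**3/3.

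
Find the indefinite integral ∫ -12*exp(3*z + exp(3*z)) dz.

Let u = exp(3*z), so du = (3*exp(3*z)) dz.
Rewriting, the integral becomes -4·∫ e^u du = -4·e^u.
Substituting back, u = exp(3*z).

-4*exp(exp(3*z)) + C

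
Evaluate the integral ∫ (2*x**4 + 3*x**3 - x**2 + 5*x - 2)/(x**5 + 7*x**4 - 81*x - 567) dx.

Factor the denominator: (x - 3)*(x + 3)*(x + 7)*(x**2 + 9).
Partial-fraction decomposition: (323*x - 985)/(1044*(x**2 + 9)) + 3687/(2320*(x + 7)) - 55/(432*(x + 3)) + 247/(1080*(x - 3)).
Integrate each term; A/(x−a) gives A·log|x−a|; the (Bx+D)/(x²+p²) term gives a log and an atan.

247*log(x - 3)/1080 - 55*log(x + 3)/432 + 3687*log(x + 7)/2320 + 323*log(x**2 + 9)/2088 - 985*atan(x/3)/3132 + C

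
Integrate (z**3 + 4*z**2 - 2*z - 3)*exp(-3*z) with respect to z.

(-9*z**3 - 45*z**2 - 12*z + 23)*exp(-3*z)/27 + C

Use integration by parts with u = z**3 + 4*z**2 - 2*z - 3, dv = exp(-3*z) dz, so v = -exp(-3*z)/3.
Apply parts 3 times (tabular method): alternate signs, differentiate u down to 0, integrate dv up.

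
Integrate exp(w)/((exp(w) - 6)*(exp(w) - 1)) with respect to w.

Let u = e^w, du = e^w dw.
The integral becomes ∫ du/((u-6)(u-1)); decompose into partial fractions.

log(exp(w) - 6)/5 - log(exp(w) - 1)/5 + C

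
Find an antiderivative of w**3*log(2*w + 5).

Use integration by parts with u = log(2*w + 5), dv = w**3 dw.
Then du = 2/(2*w + 5) dw and v = w**4/4.

w**4*log(2*w + 5)/4 - w**4/16 + 5*w**3/24 - 25*w**2/32 + 125*w/32 - 625*log(2*w + 5)/64 + C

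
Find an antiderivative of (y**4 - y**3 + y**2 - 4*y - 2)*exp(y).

(y**4 - 5*y**3 + 16*y**2 - 36*y + 34)*exp(y) + C

Use integration by parts with u = y**4 - y**3 + y**2 - 4*y - 2, dv = exp(y) dy, so v = exp(y).
Apply parts 4 times (tabular method): alternate signs, differentiate u down to 0, integrate dv up.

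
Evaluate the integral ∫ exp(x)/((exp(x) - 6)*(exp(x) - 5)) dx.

log(exp(x) - 6) - log(exp(x) - 5) + C

Let u = e^x, du = e^x dx.
The integral becomes ∫ du/((u-5)(u-6)); decompose into partial fractions.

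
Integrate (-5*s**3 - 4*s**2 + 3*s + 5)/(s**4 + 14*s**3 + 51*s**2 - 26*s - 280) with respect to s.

Factor the denominator: (s - 2)*(s + 4)*(s + 5)*(s + 7).
Partial-fraction decomposition: -167/(6*(s + 7)) + 515/(14*(s + 5)) - 83/(6*(s + 4)) - 5/(42*(s - 2)).
Integrate each term: A/(s−a) contributes A·log|s−a|.

-5*log(s - 2)/42 - 83*log(s + 4)/6 + 515*log(s + 5)/14 - 167*log(s + 7)/6 + C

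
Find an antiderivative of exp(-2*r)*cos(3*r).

Let I denote the integral. Integrate by parts with u = cos(3*r), dv = exp(-2*r) dr, so v = -exp(-2*r)/2: I = -exp(-2*r)*cos(3*r)/2 − (3/2)·∫ exp(-2*r)*sin(3*r) dr.
Apply parts again with u = sin(3*r), dv = exp(-2*r) dr: ∫ exp(-2*r)*sin(3*r) dr = -exp(-2*r)*sin(3*r)/2 + (3/2)·I. Substituting back brings back I: I = 3*exp(-2*r)*sin(3*r)/4 - exp(-2*r)*cos(3*r)/2 − (9/4)·I.
Solving for I: (1 + 9/4)·I equals the remaining terms, so I = (4/13)·(3*exp(-2*r)*sin(3*r)/4 - exp(-2*r)*cos(3*r)/2).

3*exp(-2*r)*sin(3*r)/13 - 2*exp(-2*r)*cos(3*r)/13 + C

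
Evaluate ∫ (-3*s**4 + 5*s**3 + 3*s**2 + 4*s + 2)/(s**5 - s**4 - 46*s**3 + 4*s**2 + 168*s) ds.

Factor the denominator: s*(s - 7)*(s - 2)*(s + 2)*(s + 6).
Partial-fraction decomposition: -2441/(1248*(s + 6)) + 41/(144*(s + 2)) - 7/(160*(s - 2)) - 5311/(4095*(s - 7)) + 1/(84*s).
Integrate each term: A/(s−a) contributes A·log|s−a|.

log(s)/84 - 5311*log(s - 7)/4095 - 7*log(s - 2)/160 + 41*log(s + 2)/144 - 2441*log(s + 6)/1248 + C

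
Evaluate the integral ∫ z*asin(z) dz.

z**2*asin(z)/2 + z*sqrt(-z**2 + 1)/4 - asin(z)/4 + C

Use integration by parts with u = arcsin(z), dv = z dz.
Then du = 1/sqrt(-z**2 + 1) dz.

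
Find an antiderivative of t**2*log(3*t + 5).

Use integration by parts with u = log(3*t + 5), dv = t**2 dt.
Then du = 3/(3*t + 5) dt and v = t**3/3.

t**3*log(3*t + 5)/3 - t**3/9 + 5*t**2/18 - 25*t/27 + 125*log(3*t + 5)/81 + C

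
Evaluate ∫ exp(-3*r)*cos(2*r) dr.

Let I denote the integral. Integrate by parts with u = cos(2*r), dv = exp(-3*r) dr, so v = -exp(-3*r)/3: I = -exp(-3*r)*cos(2*r)/3 − (2/3)·∫ exp(-3*r)*sin(2*r) dr.
Apply parts again with u = sin(2*r), dv = exp(-3*r) dr: ∫ exp(-3*r)*sin(2*r) dr = -exp(-3*r)*sin(2*r)/3 + (2/3)·I. Substituting back brings back I: I = 2*exp(-3*r)*sin(2*r)/9 - exp(-3*r)*cos(2*r)/3 − (4/9)·I.
Solving for I: (1 + 4/9)·I equals the remaining terms, so I = (9/13)·(2*exp(-3*r)*sin(2*r)/9 - exp(-3*r)*cos(2*r)/3).

2*exp(-3*r)*sin(2*r)/13 - 3*exp(-3*r)*cos(2*r)/13 + C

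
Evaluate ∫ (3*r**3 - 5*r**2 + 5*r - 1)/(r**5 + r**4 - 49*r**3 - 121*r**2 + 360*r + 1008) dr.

Factor the denominator: (r - 7)*(r - 3)*(r + 3)*(r + 4)**2.
Partial-fraction decomposition: 13282/(5929*(r + 4)) + 293/(77*(r + 4)**2) - 71/(30*(r + 3)) - 25/(588*(r - 3)) + 409/(2420*(r - 7)).
Integrate each term; A/(r−a) gives A·log|r−a|; A/(r−a)² gives −A/(r−a).

409*log(r - 7)/2420 - 25*log(r - 3)/588 - 71*log(r + 3)/30 + 13282*log(r + 4)/5929 - 293/(77*r + 308) + C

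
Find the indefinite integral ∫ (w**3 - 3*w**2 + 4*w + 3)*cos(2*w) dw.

w**3*sin(2*w)/2 - 3*w**2*sin(2*w)/2 + 3*w**2*cos(2*w)/4 + 5*w*sin(2*w)/4 - 3*w*cos(2*w)/2 + 9*sin(2*w)/4 + 5*cos(2*w)/8 + C

Use integration by parts with u = w**3 - 3*w**2 + 4*w + 3, dv = cos(2*w) dw, so v = sin(2*w)/2.
Apply parts 3 times (tabular method): alternate signs, differentiate u down to 0, integrate dv up.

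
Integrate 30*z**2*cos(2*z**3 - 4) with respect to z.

5*sin(2*z**3 - 4) + C

Let u = 2*z**3 - 4, so du = (6*z**2) dz.
Rewriting, the integral becomes 5·∫ cos(u) du = 5·sin(u).
Substituting back, u = 2*z**3 - 4.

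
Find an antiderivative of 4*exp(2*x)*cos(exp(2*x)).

Let u = exp(2*x), so du = (2*exp(2*x)) dx.
Rewriting, the integral becomes 2·∫ cos(u) du = 2·sin(u).
Substituting back, u = exp(2*x).

2*sin(exp(2*x)) + C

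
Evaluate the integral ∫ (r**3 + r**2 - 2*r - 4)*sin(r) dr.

-r**3*cos(r) + 3*r**2*sin(r) - r**2*cos(r) + 2*r*sin(r) + 8*r*cos(r) - 8*sin(r) + 6*cos(r) + C

Use integration by parts with u = r**3 + r**2 - 2*r - 4, dv = sin(r) dr, so v = -cos(r).
Apply parts 3 times (tabular method): alternate signs, differentiate u down to 0, integrate dv up.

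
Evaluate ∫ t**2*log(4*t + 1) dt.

t**3*log(4*t + 1)/3 - t**3/9 + t**2/24 - t/48 + log(4*t + 1)/192 + C

Use integration by parts with u = log(4*t + 1), dv = t**2 dt.
Then du = 4/(4*t + 1) dt and v = t**3/3.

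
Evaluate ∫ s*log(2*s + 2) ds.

Use integration by parts with u = log(2*s + 2), dv = s ds.
Then du = 2/(2*s + 2) ds and v = s**2/2.

s**2*log(2*s + 2)/2 - s**2/4 + s/2 - log(s + 1)/2 + C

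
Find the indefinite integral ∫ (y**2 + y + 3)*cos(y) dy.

Use integration by parts with u = y**2 + y + 3, dv = cos(y) dy, so v = sin(y).
Apply parts 2 times (tabular method): alternate signs, differentiate u down to 0, integrate dv up.

y**2*sin(y) + y*sin(y) + 2*y*cos(y) + sin(y) + cos(y) + C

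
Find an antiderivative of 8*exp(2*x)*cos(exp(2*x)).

Let u = exp(2*x), so du = (2*exp(2*x)) dx.
Rewriting, the integral becomes 4·∫ cos(u) du = 4·sin(u).
Substituting back, u = exp(2*x).

4*sin(exp(2*x)) + C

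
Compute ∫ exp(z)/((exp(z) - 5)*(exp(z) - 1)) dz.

log(exp(z) - 5)/4 - log(exp(z) - 1)/4 + C

Let u = e^z, du = e^z dz.
The integral becomes ∫ du/((u-5)(u-1)); decompose into partial fractions.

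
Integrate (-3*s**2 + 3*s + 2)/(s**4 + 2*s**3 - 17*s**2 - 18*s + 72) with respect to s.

Factor the denominator: (s - 3)*(s - 2)*(s + 3)*(s + 4).
Partial-fraction decomposition: 29/(21*(s + 4)) - 17/(15*(s + 3)) + 2/(15*(s - 2)) - 8/(21*(s - 3)).
Integrate each term: A/(s−a) contributes A·log|s−a|.

-8*log(s - 3)/21 + 2*log(s - 2)/15 - 17*log(s + 3)/15 + 29*log(s + 4)/21 + C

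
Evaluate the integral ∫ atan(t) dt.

Use integration by parts with u = arctan(t), dv = dt.
Then du = 1/(t**2 + 1) dt.

t*atan(t) - log(t**2 + 1)/2 + C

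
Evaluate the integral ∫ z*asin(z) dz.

z**2*asin(z)/2 + z*sqrt(-z**2 + 1)/4 - asin(z)/4 + C

Use integration by parts with u = arcsin(z), dv = z dz.
Then du = 1/sqrt(-z**2 + 1) dz.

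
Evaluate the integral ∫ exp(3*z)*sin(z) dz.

Let I denote the integral. Integrate by parts with u = sin(z), dv = exp(3*z) dz, so v = exp(3*z)/3: I = exp(3*z)*sin(z)/3 − (1/3)·∫ exp(3*z)*cos(z) dz.
Apply parts again with u = cos(z), dv = exp(3*z) dz: ∫ exp(3*z)*cos(z) dz = exp(3*z)*cos(z)/3 + (1/3)·I. Substituting back brings back I: I = exp(3*z)*sin(z)/3 - exp(3*z)*cos(z)/9 − (1/9)·I.
Solving for I: (1 + 1/9)·I equals the remaining terms, so I = (9/10)·(exp(3*z)*sin(z)/3 - exp(3*z)*cos(z)/9).

3*exp(3*z)*sin(z)/10 - exp(3*z)*cos(z)/10 + C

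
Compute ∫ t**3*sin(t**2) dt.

Let u = t², du = 2t dt; rewrite as (1/2)∫ u^1·sin(1u) du.
Now integrate by parts 1 time.

-t**2*cos(t**2)/2 + sin(t**2)/2 + C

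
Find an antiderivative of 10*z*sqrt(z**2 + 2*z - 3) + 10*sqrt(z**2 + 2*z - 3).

10*(z**2 + 2*z - 3)**(3/2)/3 + C

Let u = z**2 + 2*z - 3, so du = (2*z + 2) dz.
Rewriting, the integral becomes 5·∫ √u du = 5·(2/3)u^(3/2).
Substituting back, u = z**2 + 2*z - 3.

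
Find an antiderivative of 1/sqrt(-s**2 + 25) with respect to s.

asin(s/5) + C

Substitute s = 5·sin(θ), so ds = 5·cos(θ) dθ and the radical becomes sqrt(-s**2 + 25) = 5·cos(θ) by the Pythagorean identity.
Integrate the resulting trig expression in θ, then back-substitute θ = asin(s/5), sin(θ) = s/5, cos(θ) = sqrt(-s**2 + 25)/5 (absorbing any constant into C).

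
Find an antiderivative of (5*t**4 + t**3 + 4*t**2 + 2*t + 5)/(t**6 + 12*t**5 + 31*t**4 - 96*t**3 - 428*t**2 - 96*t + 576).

Factor the denominator: (t - 3)*(t - 1)*(t + 2)*(t + 4)**2*(t + 6).
Partial-fraction decomposition: -6401/(1008*(t + 6)) + 14423/(2450*(t + 4)) - 1277/(140*(t + 4)**2) + 89/(240*(t + 2)) - 17/(1050*(t - 1)) + 479/(4410*(t - 3)).
Integrate each term; A/(t−a) gives A·log|t−a|; A/(t−a)² gives −A/(t−a).

479*log(t - 3)/4410 - 17*log(t - 1)/1050 + 89*log(t + 2)/240 + 14423*log(t + 4)/2450 - 6401*log(t + 6)/1008 + 1277/(140*t + 560) + C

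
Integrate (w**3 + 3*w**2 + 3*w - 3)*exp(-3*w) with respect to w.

(-9*w**3 - 36*w**2 - 51*w + 10)*exp(-3*w)/27 + C

Use integration by parts with u = w**3 + 3*w**2 + 3*w - 3, dv = exp(-3*w) dw, so v = -exp(-3*w)/3.
Apply parts 3 times (tabular method): alternate signs, differentiate u down to 0, integrate dv up.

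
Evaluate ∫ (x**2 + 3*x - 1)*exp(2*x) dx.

(x**2 + 2*x - 2)*exp(2*x)/2 + C

Use integration by parts with u = x**2 + 3*x - 1, dv = exp(2*x) dx, so v = exp(2*x)/2.
Apply parts 2 times (tabular method): alternate signs, differentiate u down to 0, integrate dv up.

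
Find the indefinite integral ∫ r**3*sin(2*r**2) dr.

-r**2*cos(2*r**2)/4 + sin(2*r**2)/8 + C

Let u = r², du = 2r dr; rewrite as (1/2)∫ u^1·sin(2u) du.
Now integrate by parts 1 time.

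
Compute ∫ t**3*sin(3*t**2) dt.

Let u = t², du = 2t dt; rewrite as (1/2)∫ u^1·sin(3u) du.
Now integrate by parts 1 time.

-t**2*cos(3*t**2)/6 + sin(3*t**2)/18 + C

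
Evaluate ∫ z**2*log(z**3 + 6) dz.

z**3*log(z**3 + 6)/3 - z**3/3 + 2*log(z**3 + 6) + C

Let u = z**3 + 6, so du = (3*z**2) dz.
The integral becomes (1/3)·∫ log(u) du; integrate by parts with u′=log(u), dv′=du.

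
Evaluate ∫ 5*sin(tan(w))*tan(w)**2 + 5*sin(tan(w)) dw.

Let u = tan(w), so du = (tan(w)**2 + 1) dw.
Rewriting, the integral becomes 5·∫ sin(u) du = 5·-cos(u).
Substituting back, u = tan(w).

-5*cos(tan(w)) + C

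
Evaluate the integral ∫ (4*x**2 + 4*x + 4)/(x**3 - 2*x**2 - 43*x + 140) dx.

Factor the denominator: (x - 5)*(x - 4)*(x + 7).
Partial-fraction decomposition: 43/(33*(x + 7)) - 84/(11*(x - 4)) + 31/(3*(x - 5)).
Integrate each term: A/(x−a) contributes A·log|x−a|.

31*log(x - 5)/3 - 84*log(x - 4)/11 + 43*log(x + 7)/33 + C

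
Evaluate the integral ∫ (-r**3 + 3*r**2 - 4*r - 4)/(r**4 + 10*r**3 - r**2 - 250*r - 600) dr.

Factor the denominator: (r - 5)*(r + 4)*(r + 5)*(r + 6).
Partial-fraction decomposition: -172/(11*(r + 6)) + 108/(5*(r + 5)) - 62/(9*(r + 4)) - 37/(495*(r - 5)).
Integrate each term: A/(r−a) contributes A·log|r−a|.

-37*log(r - 5)/495 - 62*log(r + 4)/9 + 108*log(r + 5)/5 - 172*log(r + 6)/11 + C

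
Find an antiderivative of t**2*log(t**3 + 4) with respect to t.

t**3*log(t**3 + 4)/3 - t**3/3 + 4*log(t**3 + 4)/3 + C

Let u = t**3 + 4, so du = (3*t**2) dt.
The integral becomes (1/3)·∫ log(u) du; integrate by parts with u′=log(u), dv′=du.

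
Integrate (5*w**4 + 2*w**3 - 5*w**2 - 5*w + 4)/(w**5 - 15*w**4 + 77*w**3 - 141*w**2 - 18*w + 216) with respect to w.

Factor the denominator: (w - 6)*(w - 4)*(w - 3)**2*(w + 1).
Partial-fraction decomposition: 1/(80*(w + 1)) + 11947/(144*(w - 3)) + 403/(12*(w - 3)**2) - 656/(5*(w - 4)) + 479/(9*(w - 6)).
Integrate each term; A/(w−a) gives A·log|w−a|; A/(w−a)² gives −A/(w−a).

479*log(w - 6)/9 - 656*log(w - 4)/5 + 11947*log(w - 3)/144 + log(w + 1)/80 - 403/(12*w - 36) + C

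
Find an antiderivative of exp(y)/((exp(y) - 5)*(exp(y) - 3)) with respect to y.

Let u = e^y, du = e^y dy.
The integral becomes ∫ du/((u-3)(u-5)); decompose into partial fractions.

log(exp(y) - 5)/2 - log(exp(y) - 3)/2 + C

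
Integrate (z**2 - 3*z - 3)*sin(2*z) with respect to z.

-z**2*cos(2*z)/2 + z*sin(2*z)/2 + 3*z*cos(2*z)/2 - 3*sin(2*z)/4 + 7*cos(2*z)/4 + C

Use integration by parts with u = z**2 - 3*z - 3, dv = sin(2*z) dz, so v = -cos(2*z)/2.
Apply parts 2 times (tabular method): alternate signs, differentiate u down to 0, integrate dv up.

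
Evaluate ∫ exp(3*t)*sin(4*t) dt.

Let I denote the integral. Integrate by parts with u = sin(4*t), dv = exp(3*t) dt, so v = exp(3*t)/3: I = exp(3*t)*sin(4*t)/3 − (4/3)·∫ exp(3*t)*cos(4*t) dt.
Apply parts again with u = cos(4*t), dv = exp(3*t) dt: ∫ exp(3*t)*cos(4*t) dt = exp(3*t)*cos(4*t)/3 + (4/3)·I. Substituting back brings back I: I = exp(3*t)*sin(4*t)/3 - 4*exp(3*t)*cos(4*t)/9 − (16/9)·I.
Solving for I: (1 + 16/9)·I equals the remaining terms, so I = (9/25)·(exp(3*t)*sin(4*t)/3 - 4*exp(3*t)*cos(4*t)/9).

3*exp(3*t)*sin(4*t)/25 - 4*exp(3*t)*cos(4*t)/25 + C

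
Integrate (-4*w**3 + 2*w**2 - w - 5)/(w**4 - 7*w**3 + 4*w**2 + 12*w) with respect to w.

Factor the denominator: w*(w - 6)*(w - 2)*(w + 1).
Partial-fraction decomposition: -2/(21*(w + 1)) + 31/(24*(w - 2)) - 803/(168*(w - 6)) - 5/(12*w).
Integrate each term: A/(w−a) contributes A·log|w−a|.

-5*log(w)/12 - 803*log(w - 6)/168 + 31*log(w - 2)/24 - 2*log(w + 1)/21 + C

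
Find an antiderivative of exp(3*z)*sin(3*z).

exp(3*z)*sin(3*z)/6 - exp(3*z)*cos(3*z)/6 + C

Let I denote the integral. Integrate by parts with u = sin(3*z), dv = exp(3*z) dz, so v = exp(3*z)/3: I = exp(3*z)*sin(3*z)/3 − ∫ exp(3*z)*cos(3*z) dz.
Apply parts again with u = cos(3*z), dv = exp(3*z) dz: ∫ exp(3*z)*cos(3*z) dz = exp(3*z)*cos(3*z)/3 + I. Substituting back brings back I: I = exp(3*z)*sin(3*z)/3 - exp(3*z)*cos(3*z)/3 − I.
Solving for I: (1 + 1)·I equals the remaining terms, so I = (1/2)·(exp(3*z)*sin(3*z)/3 - exp(3*z)*cos(3*z)/3).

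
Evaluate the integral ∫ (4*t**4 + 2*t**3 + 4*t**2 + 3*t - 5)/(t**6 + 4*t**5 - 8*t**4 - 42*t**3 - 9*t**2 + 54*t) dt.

Factor the denominator: t*(t - 3)*(t - 1)*(t + 2)*(t + 3)**2.
Partial-fraction decomposition: 14/(9*(t + 3)) + 73/(18*(t + 3)**2) - 53/(30*(t + 2)) - 1/(12*(t - 1)) + 209/(540*(t - 3)) - 5/(54*t).
Integrate each term; A/(t−a) gives A·log|t−a|; A/(t−a)² gives −A/(t−a).

-5*log(t)/54 + 209*log(t - 3)/540 - log(t - 1)/12 - 53*log(t + 2)/30 + 14*log(t + 3)/9 - 73/(18*t + 54) + C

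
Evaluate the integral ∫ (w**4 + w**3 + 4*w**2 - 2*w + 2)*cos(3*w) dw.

Use integration by parts with u = w**4 + w**3 + 4*w**2 - 2*w + 2, dv = cos(3*w) dw, so v = sin(3*w)/3.
Apply parts 4 times (tabular method): alternate signs, differentiate u down to 0, integrate dv up.

w**4*sin(3*w)/3 + w**3*sin(3*w)/3 + 4*w**3*cos(3*w)/9 + 8*w**2*sin(3*w)/9 + w**2*cos(3*w)/3 - 8*w*sin(3*w)/9 + 16*w*cos(3*w)/27 + 38*sin(3*w)/81 - 8*cos(3*w)/27 + C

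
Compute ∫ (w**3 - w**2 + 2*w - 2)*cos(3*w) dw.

Use integration by parts with u = w**3 - w**2 + 2*w - 2, dv = cos(3*w) dw, so v = sin(3*w)/3.
Apply parts 3 times (tabular method): alternate signs, differentiate u down to 0, integrate dv up.

w**3*sin(3*w)/3 - w**2*sin(3*w)/3 + w**2*cos(3*w)/3 + 4*w*sin(3*w)/9 - 2*w*cos(3*w)/9 - 16*sin(3*w)/27 + 4*cos(3*w)/27 + C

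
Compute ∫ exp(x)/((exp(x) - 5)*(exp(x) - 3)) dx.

log(exp(x) - 5)/2 - log(exp(x) - 3)/2 + C

Let u = e^x, du = e^x dx.
The integral becomes ∫ du/((u-5)(u-3)); decompose into partial fractions.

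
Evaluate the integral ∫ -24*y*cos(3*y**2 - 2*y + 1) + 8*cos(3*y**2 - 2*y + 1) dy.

-4*sin(3*y**2 - 2*y + 1) + C

Let u = 3*y**2 - 2*y + 1, so du = (6*y - 2) dy.
Rewriting, the integral becomes -4·∫ cos(u) du = -4·sin(u).
Substituting back, u = 3*y**2 - 2*y + 1.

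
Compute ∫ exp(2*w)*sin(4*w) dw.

Let I denote the integral. Integrate by parts with u = sin(4*w), dv = exp(2*w) dw, so v = exp(2*w)/2: I = exp(2*w)*sin(4*w)/2 − 2·∫ exp(2*w)*cos(4*w) dw.
Apply parts again with u = cos(4*w), dv = exp(2*w) dw: ∫ exp(2*w)*cos(4*w) dw = exp(2*w)*cos(4*w)/2 + 2·I. Substituting back brings back I: I = exp(2*w)*sin(4*w)/2 - exp(2*w)*cos(4*w) − 4·I.
Solving for I: (1 + 4)·I equals the remaining terms, so I = (1/5)·(exp(2*w)*sin(4*w)/2 - exp(2*w)*cos(4*w)).

exp(2*w)*sin(4*w)/10 - exp(2*w)*cos(4*w)/5 + C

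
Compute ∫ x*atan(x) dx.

x**2*atan(x)/2 - x/2 + atan(x)/2 + C

Use integration by parts with u = arctan(x), dv = x dx.
Then du = 1/(x**2 + 1) dx.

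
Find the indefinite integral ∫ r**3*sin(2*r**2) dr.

-r**2*cos(2*r**2)/4 + sin(2*r**2)/8 + C

Let u = r², du = 2r dr; rewrite as (1/2)∫ u^1·sin(2u) du.
Now integrate by parts 1 time.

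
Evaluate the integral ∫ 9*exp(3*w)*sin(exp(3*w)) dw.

Let u = exp(3*w), so du = (3*exp(3*w)) dw.
Rewriting, the integral becomes 3·∫ sin(u) du = 3·-cos(u).
Substituting back, u = exp(3*w).

-3*cos(exp(3*w)) + C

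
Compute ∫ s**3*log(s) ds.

s**4*log(s)/4 - s**4/16 + C

Use integration by parts with u = log(s), dv = s**3 ds.
Then du = 1/s ds and v = s**4/4.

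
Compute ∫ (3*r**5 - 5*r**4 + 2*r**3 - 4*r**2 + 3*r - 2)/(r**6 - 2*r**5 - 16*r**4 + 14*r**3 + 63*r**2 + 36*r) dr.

Factor the denominator: r*(r - 4)*(r - 3)*(r + 1)**2*(r + 3).
Partial-fraction decomposition: 1235/(504*(r + 3)) - 679/(800*(r + 1)) + 19/(40*(r + 1)**2) - 349/(288*(r - 3)) + 933/(350*(r - 4)) - 1/(18*r).
Integrate each term; A/(r−a) gives A·log|r−a|; A/(r−a)² gives −A/(r−a).

-log(r)/18 + 933*log(r - 4)/350 - 349*log(r - 3)/288 - 679*log(r + 1)/800 + 1235*log(r + 3)/504 - 19/(40*r + 40) + C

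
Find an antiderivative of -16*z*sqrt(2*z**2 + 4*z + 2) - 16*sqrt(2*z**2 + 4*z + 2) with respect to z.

-8*(2*z**2 + 4*z + 2)**(3/2)/3 + C

Let u = 2*z**2 + 4*z + 2, so du = (4*z + 4) dz.
Rewriting, the integral becomes -4·∫ √u du = -4·(2/3)u^(3/2).
Substituting back, u = 2*z**2 + 4*z + 2.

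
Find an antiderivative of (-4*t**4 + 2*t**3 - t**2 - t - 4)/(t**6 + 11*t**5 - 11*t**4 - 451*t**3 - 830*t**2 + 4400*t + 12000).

-571*log(t - 5)/2475 + 23*log(t - 4)/162 - 73*log(t + 4)/9 - 35401*log(t + 5)/2025 + 565*log(t + 6)/22 - 1387/(45*t + 225) + C

Factor the denominator: (t - 5)*(t - 4)*(t + 4)*(t + 5)**2*(t + 6).
Partial-fraction decomposition: 565/(22*(t + 6)) - 35401/(2025*(t + 5)) + 1387/(45*(t + 5)**2) - 73/(9*(t + 4)) + 23/(162*(t - 4)) - 571/(2475*(t - 5)).
Integrate each term; A/(t−a) gives A·log|t−a|; A/(t−a)² gives −A/(t−a).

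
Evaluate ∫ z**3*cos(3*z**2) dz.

Let u = z², du = 2z dz; rewrite as (1/2)∫ u^1·cos(3u) du.
Now integrate by parts 1 time.

z**2*sin(3*z**2)/6 + cos(3*z**2)/18 + C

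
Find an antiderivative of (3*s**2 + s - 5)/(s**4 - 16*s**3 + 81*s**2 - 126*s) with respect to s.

Factor the denominator: s*(s - 7)*(s - 6)*(s - 3).
Partial-fraction decomposition: 25/(36*(s - 3)) - 109/(18*(s - 6)) + 149/(28*(s - 7)) + 5/(126*s).
Integrate each term: A/(s−a) contributes A·log|s−a|.

5*log(s)/126 + 149*log(s - 7)/28 - 109*log(s - 6)/18 + 25*log(s - 3)/36 + C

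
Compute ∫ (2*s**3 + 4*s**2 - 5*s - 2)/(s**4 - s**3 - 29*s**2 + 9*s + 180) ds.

323*log(s - 5)/144 - 73*log(s - 3)/84 - 5*log(s + 3)/48 + 46*log(s + 4)/63 + C

Factor the denominator: (s - 5)*(s - 3)*(s + 3)*(s + 4).
Partial-fraction decomposition: 46/(63*(s + 4)) - 5/(48*(s + 3)) - 73/(84*(s - 3)) + 323/(144*(s - 5)).
Integrate each term: A/(s−a) contributes A·log|s−a|.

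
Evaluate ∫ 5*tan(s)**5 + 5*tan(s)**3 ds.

Let u = tan(s), so du = (tan(s)**2 + 1) ds.
Rewriting, the integral becomes 5·∫ u^3 du = 5·u^4/4.
Substituting back, u = tan(s).

5*tan(s)**4/4 + C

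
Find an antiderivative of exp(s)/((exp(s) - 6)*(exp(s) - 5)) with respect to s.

Let u = e^s, du = e^s ds.
The integral becomes ∫ du/((u-6)(u-5)); decompose into partial fractions.

log(exp(s) - 6) - log(exp(s) - 5) + C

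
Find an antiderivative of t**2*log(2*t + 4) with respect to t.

Use integration by parts with u = log(2*t + 4), dv = t**2 dt.
Then du = 2/(2*t + 4) dt and v = t**3/3.

t**3*log(2*t + 4)/3 - t**3/9 + t**2/3 - 4*t/3 + 8*log(t + 2)/3 + C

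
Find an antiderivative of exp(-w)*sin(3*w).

Let I denote the integral. Integrate by parts with u = sin(3*w), dv = exp(-w) dw, so v = -exp(-w): I = -exp(-w)*sin(3*w) + 3·∫ exp(-w)*cos(3*w) dw.
Apply parts again with u = cos(3*w), dv = exp(-w) dw: ∫ exp(-w)*cos(3*w) dw = -exp(-w)*cos(3*w) − 3·I. Substituting back brings back I: I = -exp(-w)*sin(3*w) - 3*exp(-w)*cos(3*w) − 9·I.
Solving for I: (1 + 9)·I equals the remaining terms, so I = (1/10)·(-exp(-w)*sin(3*w) - 3*exp(-w)*cos(3*w)).

-exp(-w)*sin(3*w)/10 - 3*exp(-w)*cos(3*w)/10 + C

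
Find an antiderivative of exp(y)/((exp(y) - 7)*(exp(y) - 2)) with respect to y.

Let u = e^y, du = e^y dy.
The integral becomes ∫ du/((u-7)(u-2)); decompose into partial fractions.

log(exp(y) - 7)/5 - log(exp(y) - 2)/5 + C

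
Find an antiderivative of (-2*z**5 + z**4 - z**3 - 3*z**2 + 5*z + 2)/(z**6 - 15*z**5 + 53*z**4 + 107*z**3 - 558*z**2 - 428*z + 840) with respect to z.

-15833*log(z - 7)/486 + 3637*log(z - 6)/80 - 2899*log(z - 5)/196 - log(z - 1)/540 - 17459*log(z + 2)/190512 - 17/(378*z + 756) + C

Factor the denominator: (z - 7)*(z - 6)*(z - 5)*(z - 1)*(z + 2)**2.
Partial-fraction decomposition: -17459/(190512*(z + 2)) + 17/(378*(z + 2)**2) - 1/(540*(z - 1)) - 2899/(196*(z - 5)) + 3637/(80*(z - 6)) - 15833/(486*(z - 7)).
Integrate each term; A/(z−a) gives A·log|z−a|; A/(z−a)² gives −A/(z−a).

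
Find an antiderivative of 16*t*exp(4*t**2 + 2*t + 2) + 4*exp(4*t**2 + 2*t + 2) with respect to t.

2*exp(4*t**2 + 2*t + 2) + C

Let u = 4*t**2 + 2*t + 2, so du = (8*t + 2) dt.
Rewriting, the integral becomes 2·∫ e^u du = 2·e^u.
Substituting back, u = 4*t**2 + 2*t + 2.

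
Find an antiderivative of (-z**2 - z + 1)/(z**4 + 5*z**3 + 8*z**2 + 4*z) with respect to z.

log(z)/4 - log(z + 1) + 3*log(z + 2)/4 + 1/(2*z + 4) + C

Factor the denominator: z*(z + 1)*(z + 2)**2.
Partial-fraction decomposition: 3/(4*(z + 2)) - 1/(2*(z + 2)**2) - 1/(z + 1) + 1/(4*z).
Integrate each term; A/(z−a) gives A·log|z−a|; A/(z−a)² gives −A/(z−a).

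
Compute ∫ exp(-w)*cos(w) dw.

Let I denote the integral. Integrate by parts with u = cos(w), dv = exp(-w) dw, so v = -exp(-w): I = -exp(-w)*cos(w) − ∫ exp(-w)*sin(w) dw.
Apply parts again with u = sin(w), dv = exp(-w) dw: ∫ exp(-w)*sin(w) dw = -exp(-w)*sin(w) + I. Substituting back brings back I: I = exp(-w)*sin(w) - exp(-w)*cos(w) − I.
Solving for I: (1 + 1)·I equals the remaining terms, so I = (1/2)·(exp(-w)*sin(w) - exp(-w)*cos(w)).

exp(-w)*sin(w)/2 - exp(-w)*cos(w)/2 + C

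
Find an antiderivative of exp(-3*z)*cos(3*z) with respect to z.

exp(-3*z)*sin(3*z)/6 - exp(-3*z)*cos(3*z)/6 + C

Let I denote the integral. Integrate by parts with u = cos(3*z), dv = exp(-3*z) dz, so v = -exp(-3*z)/3: I = -exp(-3*z)*cos(3*z)/3 − ∫ exp(-3*z)*sin(3*z) dz.
Apply parts again with u = sin(3*z), dv = exp(-3*z) dz: ∫ exp(-3*z)*sin(3*z) dz = -exp(-3*z)*sin(3*z)/3 + I. Substituting back brings back I: I = exp(-3*z)*sin(3*z)/3 - exp(-3*z)*cos(3*z)/3 − I.
Solving for I: (1 + 1)·I equals the remaining terms, so I = (1/2)·(exp(-3*z)*sin(3*z)/3 - exp(-3*z)*cos(3*z)/3).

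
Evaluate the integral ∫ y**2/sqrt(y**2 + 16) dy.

Substitute y = 4·tan(θ), so dy = 4·sec(θ)^2 dθ and the radical becomes sqrt(y**2 + 16) = 4·sec(θ) by the Pythagorean identity.
Integrate the resulting trig expression in θ, then back-substitute tan(θ) = y/4, sec(θ) = sqrt(y**2 + 16)/4 (absorbing any constant into C).

y*sqrt(y**2 + 16)/2 - 8*log(y + sqrt(y**2 + 16)) + C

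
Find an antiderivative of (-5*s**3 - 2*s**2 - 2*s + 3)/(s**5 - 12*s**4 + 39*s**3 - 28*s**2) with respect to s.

Factor the denominator: s**2*(s - 7)*(s - 4)*(s - 1).
Partial-fraction decomposition: -1/(3*(s - 1)) + 119/(48*(s - 4)) - 304/(147*(s - 7)) - 61/(784*s) - 3/(28*s**2).
Integrate each term; A/(s−a) gives A·log|s−a|; A/(s−a)² gives −A/(s−a).

-61*log(s)/784 - 304*log(s - 7)/147 + 119*log(s - 4)/48 - log(s - 1)/3 + 3/(28*s) + C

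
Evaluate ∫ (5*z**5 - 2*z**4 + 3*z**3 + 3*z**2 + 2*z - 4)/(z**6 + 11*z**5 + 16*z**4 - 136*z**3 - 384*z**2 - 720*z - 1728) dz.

Factor the denominator: (z - 4)*(z + 3)*(z + 6)**2*(z**2 + 4).
Partial-fraction decomposition: -(1351*z + 1264)/(13000*(z**2 + 4)) + 26981/(9000*(z + 6)) - 10507/(300*(z + 6)**2) + 1441/(819*(z + 3)) + 1213/(3500*(z - 4)).
Integrate each term; A/(z−a) gives A·log|z−a|; the (Bz+D)/(z²+p²) term gives a log and an atan.

1213*log(z - 4)/3500 + 1441*log(z + 3)/819 + 26981*log(z + 6)/9000 - 1351*log(z**2 + 4)/26000 - 79*atan(z/2)/1625 + 10507/(300*z + 1800) + C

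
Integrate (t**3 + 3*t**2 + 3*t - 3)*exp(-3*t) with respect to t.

Use integration by parts with u = t**3 + 3*t**2 + 3*t - 3, dv = exp(-3*t) dt, so v = -exp(-3*t)/3.
Apply parts 3 times (tabular method): alternate signs, differentiate u down to 0, integrate dv up.

(-9*t**3 - 36*t**2 - 51*t + 10)*exp(-3*t)/27 + C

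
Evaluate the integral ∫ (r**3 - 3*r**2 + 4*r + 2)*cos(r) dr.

Use integration by parts with u = r**3 - 3*r**2 + 4*r + 2, dv = cos(r) dr, so v = sin(r).
Apply parts 3 times (tabular method): alternate signs, differentiate u down to 0, integrate dv up.

r**3*sin(r) - 3*r**2*sin(r) + 3*r**2*cos(r) - 2*r*sin(r) - 6*r*cos(r) + 8*sin(r) - 2*cos(r) + C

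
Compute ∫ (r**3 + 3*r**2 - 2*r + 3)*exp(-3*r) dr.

(-9*r**3 - 36*r**2 - 6*r - 29)*exp(-3*r)/27 + C

Use integration by parts with u = r**3 + 3*r**2 - 2*r + 3, dv = exp(-3*r) dr, so v = -exp(-3*r)/3.
Apply parts 3 times (tabular method): alternate signs, differentiate u down to 0, integrate dv up.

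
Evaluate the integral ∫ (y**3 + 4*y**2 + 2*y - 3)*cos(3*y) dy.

Use integration by parts with u = y**3 + 4*y**2 + 2*y - 3, dv = cos(3*y) dy, so v = sin(3*y)/3.
Apply parts 3 times (tabular method): alternate signs, differentiate u down to 0, integrate dv up.

y**3*sin(3*y)/3 + 4*y**2*sin(3*y)/3 + y**2*cos(3*y)/3 + 4*y*sin(3*y)/9 + 8*y*cos(3*y)/9 - 35*sin(3*y)/27 + 4*cos(3*y)/27 + C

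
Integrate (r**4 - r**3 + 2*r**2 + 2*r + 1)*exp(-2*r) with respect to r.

Use integration by parts with u = r**4 - r**3 + 2*r**2 + 2*r + 1, dv = exp(-2*r) dr, so v = -exp(-2*r)/2.
Apply parts 4 times (tabular method): alternate signs, differentiate u down to 0, integrate dv up.

(-4*r**4 - 4*r**3 - 14*r**2 - 22*r - 15)*exp(-2*r)/8 + C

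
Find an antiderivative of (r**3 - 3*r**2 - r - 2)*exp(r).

(r**3 - 6*r**2 + 11*r - 13)*exp(r) + C

Use integration by parts with u = r**3 - 3*r**2 - r - 2, dv = exp(r) dr, so v = exp(r).
Apply parts 3 times (tabular method): alternate signs, differentiate u down to 0, integrate dv up.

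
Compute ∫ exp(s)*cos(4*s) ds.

Let I denote the integral. Integrate by parts with u = cos(4*s), dv = exp(s) ds, so v = exp(s): I = exp(s)*cos(4*s) + 4·∫ exp(s)*sin(4*s) ds.
Apply parts again with u = sin(4*s), dv = exp(s) ds: ∫ exp(s)*sin(4*s) ds = exp(s)*sin(4*s) − 4·I. Substituting back brings back I: I = 4*exp(s)*sin(4*s) + exp(s)*cos(4*s) − 16·I.
Solving for I: (1 + 16)·I equals the remaining terms, so I = (1/17)·(4*exp(s)*sin(4*s) + exp(s)*cos(4*s)).

4*exp(s)*sin(4*s)/17 + exp(s)*cos(4*s)/17 + C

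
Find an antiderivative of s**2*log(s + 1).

Use integration by parts with u = log(s + 1), dv = s**2 ds.
Then du = 1/(s + 1) ds and v = s**3/3.

s**3*log(s + 1)/3 - s**3/9 + s**2/6 - s/3 + log(s + 1)/3 + C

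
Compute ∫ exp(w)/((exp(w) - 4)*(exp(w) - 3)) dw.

Let u = e^w, du = e^w dw.
The integral becomes ∫ du/((u-4)(u-3)); decompose into partial fractions.

log(exp(w) - 4) - log(exp(w) - 3) + C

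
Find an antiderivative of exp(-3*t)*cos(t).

Let I denote the integral. Integrate by parts with u = cos(t), dv = exp(-3*t) dt, so v = -exp(-3*t)/3: I = -exp(-3*t)*cos(t)/3 − (1/3)·∫ exp(-3*t)*sin(t) dt.
Apply parts again with u = sin(t), dv = exp(-3*t) dt: ∫ exp(-3*t)*sin(t) dt = -exp(-3*t)*sin(t)/3 + (1/3)·I. Substituting back brings back I: I = exp(-3*t)*sin(t)/9 - exp(-3*t)*cos(t)/3 − (1/9)·I.
Solving for I: (1 + 1/9)·I equals the remaining terms, so I = (9/10)·(exp(-3*t)*sin(t)/9 - exp(-3*t)*cos(t)/3).

exp(-3*t)*sin(t)/10 - 3*exp(-3*t)*cos(t)/10 + C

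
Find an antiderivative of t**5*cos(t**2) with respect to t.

t**4*sin(t**2)/2 + t**2*cos(t**2) - sin(t**2) + C

Let u = t², du = 2t dt; rewrite as (1/2)∫ u^2·cos(1u) du.
Now integrate by parts 2 times.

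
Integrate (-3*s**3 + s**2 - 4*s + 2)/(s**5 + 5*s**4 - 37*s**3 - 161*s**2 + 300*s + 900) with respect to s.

-92*log(s - 5)/385 + 41*log(s - 3)/360 + 19*log(s + 2)/210 - 211*log(s + 5)/120 + 355*log(s + 6)/198 + C

Factor the denominator: (s - 5)*(s - 3)*(s + 2)*(s + 5)*(s + 6).
Partial-fraction decomposition: 355/(198*(s + 6)) - 211/(120*(s + 5)) + 19/(210*(s + 2)) + 41/(360*(s - 3)) - 92/(385*(s - 5)).
Integrate each term: A/(s−a) contributes A·log|s−a|.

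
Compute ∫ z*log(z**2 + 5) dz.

Let u = z**2 + 5, so du = (2*z) dz.
The integral becomes (1/2)·∫ log(u) du; integrate by parts with u′=log(u), dv′=du.

z**2*log(z**2 + 5)/2 - z**2/2 + 5*log(z**2 + 5)/2 + C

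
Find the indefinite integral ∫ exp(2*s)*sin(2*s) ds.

Let I denote the integral. Integrate by parts with u = sin(2*s), dv = exp(2*s) ds, so v = exp(2*s)/2: I = exp(2*s)*sin(2*s)/2 − ∫ exp(2*s)*cos(2*s) ds.
Apply parts again with u = cos(2*s), dv = exp(2*s) ds: ∫ exp(2*s)*cos(2*s) ds = exp(2*s)*cos(2*s)/2 + I. Substituting back brings back I: I = exp(2*s)*sin(2*s)/2 - exp(2*s)*cos(2*s)/2 − I.
Solving for I: (1 + 1)·I equals the remaining terms, so I = (1/2)·(exp(2*s)*sin(2*s)/2 - exp(2*s)*cos(2*s)/2).

exp(2*s)*sin(2*s)/4 - exp(2*s)*cos(2*s)/4 + C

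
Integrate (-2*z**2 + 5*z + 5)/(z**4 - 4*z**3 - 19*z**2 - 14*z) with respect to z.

Factor the denominator: z*(z - 7)*(z + 1)*(z + 2).
Partial-fraction decomposition: 13/(18*(z + 2)) - 1/(4*(z + 1)) - 29/(252*(z - 7)) - 5/(14*z).
Integrate each term: A/(z−a) contributes A·log|z−a|.

-5*log(z)/14 - 29*log(z - 7)/252 - log(z + 1)/4 + 13*log(z + 2)/18 + C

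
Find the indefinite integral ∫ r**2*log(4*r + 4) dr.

r**3*log(4*r + 4)/3 - r**3/9 + r**2/6 - r/3 + log(r + 1)/3 + C

Use integration by parts with u = log(4*r + 4), dv = r**2 dr.
Then du = 4/(4*r + 4) dr and v = r**3/3.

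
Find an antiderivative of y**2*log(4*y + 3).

Use integration by parts with u = log(4*y + 3), dv = y**2 dy.
Then du = 4/(4*y + 3) dy and v = y**3/3.

y**3*log(4*y + 3)/3 - y**3/9 + y**2/8 - 3*y/16 + 9*log(4*y + 3)/64 + C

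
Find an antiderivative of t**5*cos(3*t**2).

Let u = t², du = 2t dt; rewrite as (1/2)∫ u^2·cos(3u) du.
Now integrate by parts 2 times.

t**4*sin(3*t**2)/6 + t**2*cos(3*t**2)/9 - sin(3*t**2)/27 + C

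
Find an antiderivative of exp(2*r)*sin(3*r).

2*exp(2*r)*sin(3*r)/13 - 3*exp(2*r)*cos(3*r)/13 + C

Let I denote the integral. Integrate by parts with u = sin(3*r), dv = exp(2*r) dr, so v = exp(2*r)/2: I = exp(2*r)*sin(3*r)/2 − (3/2)·∫ exp(2*r)*cos(3*r) dr.
Apply parts again with u = cos(3*r), dv = exp(2*r) dr: ∫ exp(2*r)*cos(3*r) dr = exp(2*r)*cos(3*r)/2 + (3/2)·I. Substituting back brings back I: I = exp(2*r)*sin(3*r)/2 - 3*exp(2*r)*cos(3*r)/4 − (9/4)·I.
Solving for I: (1 + 9/4)·I equals the remaining terms, so I = (4/13)·(exp(2*r)*sin(3*r)/2 - 3*exp(2*r)*cos(3*r)/4).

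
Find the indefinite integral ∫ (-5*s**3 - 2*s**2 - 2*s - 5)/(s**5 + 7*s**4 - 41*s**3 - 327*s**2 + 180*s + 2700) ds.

Factor the denominator: (s - 6)*(s - 3)*(s + 5)**2*(s + 6).
Partial-fraction decomposition: 1015/(108*(s + 6)) - 17859/(1936*(s + 5)) + 145/(22*(s + 5)**2) + 41/(432*(s - 3)) - 1169/(4356*(s - 6)).
Integrate each term; A/(s−a) gives A·log|s−a|; A/(s−a)² gives −A/(s−a).

-1169*log(s - 6)/4356 + 41*log(s - 3)/432 - 17859*log(s + 5)/1936 + 1015*log(s + 6)/108 - 145/(22*s + 110) + C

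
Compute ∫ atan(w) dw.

w*atan(w) - log(w**2 + 1)/2 + C

Use integration by parts with u = arctan(w), dv = dw.
Then du = 1/(w**2 + 1) dw.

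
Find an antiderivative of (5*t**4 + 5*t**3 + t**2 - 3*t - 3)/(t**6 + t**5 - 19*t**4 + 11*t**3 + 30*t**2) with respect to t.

-19*log(t)/300 + 179*log(t - 3)/96 - 115*log(t - 2)/84 + log(t + 1)/48 - 2537*log(t + 5)/5600 + 1/(10*t) + C

Factor the denominator: t**2*(t - 3)*(t - 2)*(t + 1)*(t + 5).
Partial-fraction decomposition: -2537/(5600*(t + 5)) + 1/(48*(t + 1)) - 115/(84*(t - 2)) + 179/(96*(t - 3)) - 19/(300*t) - 1/(10*t**2).
Integrate each term; A/(t−a) gives A·log|t−a|; A/(t−a)² gives −A/(t−a).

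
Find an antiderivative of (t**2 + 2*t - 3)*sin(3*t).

-t**2*cos(3*t)/3 + 2*t*sin(3*t)/9 - 2*t*cos(3*t)/3 + 2*sin(3*t)/9 + 29*cos(3*t)/27 + C

Use integration by parts with u = t**2 + 2*t - 3, dv = sin(3*t) dt, so v = -cos(3*t)/3.
Apply parts 2 times (tabular method): alternate signs, differentiate u down to 0, integrate dv up.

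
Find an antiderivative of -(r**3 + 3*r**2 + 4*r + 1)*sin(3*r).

Use integration by parts with u = r**3 + 3*r**2 + 4*r + 1, dv = -sin(3*r) dr, so v = cos(3*r)/3.
Apply parts 3 times (tabular method): alternate signs, differentiate u down to 0, integrate dv up.

r**3*cos(3*r)/3 - r**2*sin(3*r)/3 + r**2*cos(3*r) - 2*r*sin(3*r)/3 + 10*r*cos(3*r)/9 - 10*sin(3*r)/27 + cos(3*r)/9 + C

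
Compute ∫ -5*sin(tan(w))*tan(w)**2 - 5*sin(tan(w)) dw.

Let u = tan(w), so du = (tan(w)**2 + 1) dw.
Rewriting, the integral becomes -5·∫ sin(u) du = -5·-cos(u).
Substituting back, u = tan(w).

5*cos(tan(w)) + C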